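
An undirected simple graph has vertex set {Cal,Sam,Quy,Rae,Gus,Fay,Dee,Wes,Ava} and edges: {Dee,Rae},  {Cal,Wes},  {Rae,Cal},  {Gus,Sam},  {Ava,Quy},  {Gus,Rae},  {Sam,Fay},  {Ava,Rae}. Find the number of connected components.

Component: {Cal, Sam, Quy, Rae, Gus, Fay, Dee, Wes, Ava}

1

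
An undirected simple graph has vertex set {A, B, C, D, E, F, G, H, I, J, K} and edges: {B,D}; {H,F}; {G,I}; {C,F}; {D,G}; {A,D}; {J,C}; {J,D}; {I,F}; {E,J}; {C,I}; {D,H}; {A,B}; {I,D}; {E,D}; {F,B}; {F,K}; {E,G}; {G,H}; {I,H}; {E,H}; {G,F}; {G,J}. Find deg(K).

Neighbors of K: F.

1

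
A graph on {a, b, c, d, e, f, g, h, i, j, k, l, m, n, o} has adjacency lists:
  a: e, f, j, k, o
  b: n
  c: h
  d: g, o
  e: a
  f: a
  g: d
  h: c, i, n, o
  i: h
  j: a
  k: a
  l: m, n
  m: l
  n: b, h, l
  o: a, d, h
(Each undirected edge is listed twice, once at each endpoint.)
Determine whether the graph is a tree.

Yes

|V| = 15, |E| = 14.
It is connected with exactly 14 edges, hence acyclic — it is a tree.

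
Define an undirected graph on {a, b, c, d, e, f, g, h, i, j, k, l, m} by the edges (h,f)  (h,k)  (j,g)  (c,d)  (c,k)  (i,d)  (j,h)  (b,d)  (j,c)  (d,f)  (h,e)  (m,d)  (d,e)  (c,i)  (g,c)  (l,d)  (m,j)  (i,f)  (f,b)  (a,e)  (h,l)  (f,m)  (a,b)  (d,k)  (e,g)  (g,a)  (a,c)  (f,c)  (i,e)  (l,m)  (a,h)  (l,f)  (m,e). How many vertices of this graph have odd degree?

Degrees: a:5, b:3, c:7, d:8, e:6, f:7, g:4, h:6, i:4, j:4, k:3, l:4, m:5
Odd-degree vertices: a, b, c, f, k, m.

6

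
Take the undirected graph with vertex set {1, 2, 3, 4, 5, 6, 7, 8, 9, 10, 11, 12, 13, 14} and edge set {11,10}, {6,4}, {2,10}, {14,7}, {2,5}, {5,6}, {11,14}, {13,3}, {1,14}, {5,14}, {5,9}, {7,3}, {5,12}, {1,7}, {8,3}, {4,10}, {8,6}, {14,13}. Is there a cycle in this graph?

|V| = 14, |E| = 18, number of components = 1.
One cycle is 1-14-5-6-8-3-7-1.

Yes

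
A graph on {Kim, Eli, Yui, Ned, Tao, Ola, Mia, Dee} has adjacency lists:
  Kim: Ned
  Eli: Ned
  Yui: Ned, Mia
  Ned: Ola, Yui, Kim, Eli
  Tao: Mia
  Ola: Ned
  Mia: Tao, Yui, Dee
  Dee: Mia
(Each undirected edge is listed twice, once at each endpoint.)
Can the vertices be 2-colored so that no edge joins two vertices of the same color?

Yes

A valid 2-coloring puts {Ned, Mia} on one side and {Kim, Eli, Yui, Tao, Ola, Dee} on the other; every edge crosses between the two sides.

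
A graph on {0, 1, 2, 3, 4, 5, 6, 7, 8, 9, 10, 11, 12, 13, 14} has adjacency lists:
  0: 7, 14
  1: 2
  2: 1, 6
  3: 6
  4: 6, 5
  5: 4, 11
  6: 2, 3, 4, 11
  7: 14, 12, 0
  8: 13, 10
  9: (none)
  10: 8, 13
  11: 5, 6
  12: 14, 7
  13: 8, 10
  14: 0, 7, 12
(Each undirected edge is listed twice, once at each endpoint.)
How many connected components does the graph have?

4

Component: {9}
Component: {8, 10, 13}
Component: {0, 7, 12, 14}
Component: {1, 2, 3, 4, 5, 6, 11}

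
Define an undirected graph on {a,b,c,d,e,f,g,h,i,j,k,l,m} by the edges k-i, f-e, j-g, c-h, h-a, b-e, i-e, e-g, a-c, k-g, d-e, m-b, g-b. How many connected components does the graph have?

3

Component: {l}
Component: {a, c, h}
Component: {b, d, e, f, g, i, j, k, m}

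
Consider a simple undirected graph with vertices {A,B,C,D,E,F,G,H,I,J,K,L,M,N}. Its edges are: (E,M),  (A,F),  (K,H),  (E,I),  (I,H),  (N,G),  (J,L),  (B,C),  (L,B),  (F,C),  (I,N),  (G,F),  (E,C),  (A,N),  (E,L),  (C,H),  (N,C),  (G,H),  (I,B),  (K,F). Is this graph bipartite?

Yes

A valid 2-coloring puts {B, D, E, F, H, J, N} on one side and {A, C, G, I, K, L, M} on the other; every edge crosses between the two sides.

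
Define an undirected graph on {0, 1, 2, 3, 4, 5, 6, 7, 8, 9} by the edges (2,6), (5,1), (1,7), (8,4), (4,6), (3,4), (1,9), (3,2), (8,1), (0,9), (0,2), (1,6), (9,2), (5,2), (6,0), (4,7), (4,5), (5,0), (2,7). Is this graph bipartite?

0-2-9-0 is an odd cycle (length 3), and a bipartite graph can contain only even cycles.

No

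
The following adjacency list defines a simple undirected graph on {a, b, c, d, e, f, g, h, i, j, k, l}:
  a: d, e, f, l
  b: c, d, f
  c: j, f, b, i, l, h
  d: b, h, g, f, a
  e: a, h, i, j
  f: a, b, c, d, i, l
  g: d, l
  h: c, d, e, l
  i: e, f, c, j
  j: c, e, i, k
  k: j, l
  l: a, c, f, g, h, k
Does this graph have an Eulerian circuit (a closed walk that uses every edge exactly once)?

No

Degrees: a:4, b:3, c:6, d:5, e:4, f:6, g:2, h:4, i:4, j:4, k:2, l:6
Vertices with odd degree: b, d. An Eulerian circuit requires all degrees even.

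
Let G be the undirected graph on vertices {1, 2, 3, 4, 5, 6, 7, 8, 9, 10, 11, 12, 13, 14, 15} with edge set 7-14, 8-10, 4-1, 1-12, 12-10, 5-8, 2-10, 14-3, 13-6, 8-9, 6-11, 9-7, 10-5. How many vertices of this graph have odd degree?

Degrees: 1:2, 2:1, 3:1, 4:1, 5:2, 6:2, 7:2, 8:3, 9:2, 10:4, 11:1, 12:2, 13:1, 14:2, 15:0
Odd-degree vertices: 2, 3, 4, 8, 11, 13.

6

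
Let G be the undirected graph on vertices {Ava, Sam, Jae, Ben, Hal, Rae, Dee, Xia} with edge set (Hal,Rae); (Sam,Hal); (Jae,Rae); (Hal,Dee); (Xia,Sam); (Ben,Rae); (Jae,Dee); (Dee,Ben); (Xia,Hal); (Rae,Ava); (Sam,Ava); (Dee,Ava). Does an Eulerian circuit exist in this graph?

Degrees: Ava:3, Sam:3, Jae:2, Ben:2, Hal:4, Rae:4, Dee:4, Xia:2
Vertices with odd degree: Ava, Sam. An Eulerian circuit requires all degrees even.

No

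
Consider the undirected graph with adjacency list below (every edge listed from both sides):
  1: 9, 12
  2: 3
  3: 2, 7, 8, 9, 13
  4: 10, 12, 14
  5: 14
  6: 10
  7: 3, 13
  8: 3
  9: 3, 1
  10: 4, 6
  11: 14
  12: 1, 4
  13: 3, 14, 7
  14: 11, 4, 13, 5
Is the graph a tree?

No

The graph has 14 vertices and 15 edges.
Connected but with 15 > 13 edges, so it has a cycle and is not a tree.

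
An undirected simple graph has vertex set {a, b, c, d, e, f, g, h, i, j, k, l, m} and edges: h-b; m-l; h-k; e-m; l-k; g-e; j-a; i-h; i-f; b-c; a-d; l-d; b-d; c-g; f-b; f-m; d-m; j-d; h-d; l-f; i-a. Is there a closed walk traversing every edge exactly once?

No

Degrees: a:3, b:4, c:2, d:6, e:2, f:4, g:2, h:4, i:3, j:2, k:2, l:4, m:4
Vertices with odd degree: a, i. An Eulerian circuit requires all degrees even.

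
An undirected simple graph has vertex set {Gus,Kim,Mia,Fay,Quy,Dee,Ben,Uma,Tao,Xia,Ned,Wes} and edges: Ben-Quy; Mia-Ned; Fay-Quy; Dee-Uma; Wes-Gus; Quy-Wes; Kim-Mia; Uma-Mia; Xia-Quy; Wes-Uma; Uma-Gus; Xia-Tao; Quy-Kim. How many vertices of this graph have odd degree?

8

Degrees: Gus:2, Kim:2, Mia:3, Fay:1, Quy:5, Dee:1, Ben:1, Uma:4, Tao:1, Xia:2, Ned:1, Wes:3
Odd-degree vertices: Mia, Fay, Quy, Dee, Ben, Tao, Ned, Wes.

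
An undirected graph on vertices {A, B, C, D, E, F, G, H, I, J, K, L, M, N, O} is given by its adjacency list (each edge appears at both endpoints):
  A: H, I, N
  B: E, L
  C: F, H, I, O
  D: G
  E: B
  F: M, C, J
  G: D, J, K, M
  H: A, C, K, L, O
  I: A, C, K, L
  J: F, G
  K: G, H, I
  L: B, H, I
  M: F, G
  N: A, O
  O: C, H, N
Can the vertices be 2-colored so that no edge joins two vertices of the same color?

H-C-O-H is an odd cycle (length 3), and a bipartite graph can contain only even cycles.

No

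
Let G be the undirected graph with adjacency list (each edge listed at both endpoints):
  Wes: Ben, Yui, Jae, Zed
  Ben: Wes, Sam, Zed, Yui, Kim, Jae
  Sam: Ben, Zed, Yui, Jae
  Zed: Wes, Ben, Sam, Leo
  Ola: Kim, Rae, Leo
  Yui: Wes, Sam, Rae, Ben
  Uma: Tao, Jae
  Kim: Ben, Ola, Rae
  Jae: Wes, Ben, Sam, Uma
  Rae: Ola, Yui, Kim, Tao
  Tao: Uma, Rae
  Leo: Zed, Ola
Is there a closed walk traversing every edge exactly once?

Degrees: Wes:4, Ben:6, Sam:4, Zed:4, Ola:3, Yui:4, Uma:2, Kim:3, Jae:4, Rae:4, Tao:2, Leo:2
Ola, Kim have odd degree; an Eulerian circuit needs every degree to be even, so none exists.

No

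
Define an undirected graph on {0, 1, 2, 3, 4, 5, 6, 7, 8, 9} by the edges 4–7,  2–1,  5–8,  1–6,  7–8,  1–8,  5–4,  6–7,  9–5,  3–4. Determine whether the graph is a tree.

The graph has 10 vertices and 10 edges.
It is not connected, so it is not a tree.

No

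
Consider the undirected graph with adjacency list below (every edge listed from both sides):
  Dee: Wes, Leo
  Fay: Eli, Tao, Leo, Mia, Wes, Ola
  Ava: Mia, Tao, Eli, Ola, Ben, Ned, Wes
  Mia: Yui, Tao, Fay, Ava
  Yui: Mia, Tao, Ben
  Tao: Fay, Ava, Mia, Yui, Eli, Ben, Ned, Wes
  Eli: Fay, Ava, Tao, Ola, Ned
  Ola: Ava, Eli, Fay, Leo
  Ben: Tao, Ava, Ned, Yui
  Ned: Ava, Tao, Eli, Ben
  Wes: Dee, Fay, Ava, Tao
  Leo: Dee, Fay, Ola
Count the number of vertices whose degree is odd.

4

Degrees: Dee:2, Fay:6, Ava:7, Mia:4, Yui:3, Tao:8, Eli:5, Ola:4, Ben:4, Ned:4, Wes:4, Leo:3
Odd-degree vertices: Ava, Yui, Eli, Leo.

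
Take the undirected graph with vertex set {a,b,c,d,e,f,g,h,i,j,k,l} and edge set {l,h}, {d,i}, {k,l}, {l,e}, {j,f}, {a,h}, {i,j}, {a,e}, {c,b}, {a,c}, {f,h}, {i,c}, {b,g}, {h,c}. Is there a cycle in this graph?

The graph has 12 vertices, 14 edges, and 1 connected component.
One cycle is a-c-i-j-f-h-l-e-a.

Yes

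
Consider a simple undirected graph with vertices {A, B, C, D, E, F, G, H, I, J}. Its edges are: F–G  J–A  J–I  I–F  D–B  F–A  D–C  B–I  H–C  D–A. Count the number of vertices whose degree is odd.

Degrees: A:3, B:2, C:2, D:3, E:0, F:3, G:1, H:1, I:3, J:2
Odd-degree vertices: A, D, F, G, H, I.

6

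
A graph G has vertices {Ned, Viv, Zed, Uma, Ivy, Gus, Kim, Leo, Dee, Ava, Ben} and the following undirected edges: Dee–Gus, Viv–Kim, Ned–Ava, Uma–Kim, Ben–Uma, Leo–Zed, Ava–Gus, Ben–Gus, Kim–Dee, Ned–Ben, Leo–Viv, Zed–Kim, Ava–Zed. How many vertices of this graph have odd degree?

4

Degrees: Ned:2, Viv:2, Zed:3, Uma:2, Ivy:0, Gus:3, Kim:4, Leo:2, Dee:2, Ava:3, Ben:3
Odd-degree vertices: Zed, Gus, Ava, Ben.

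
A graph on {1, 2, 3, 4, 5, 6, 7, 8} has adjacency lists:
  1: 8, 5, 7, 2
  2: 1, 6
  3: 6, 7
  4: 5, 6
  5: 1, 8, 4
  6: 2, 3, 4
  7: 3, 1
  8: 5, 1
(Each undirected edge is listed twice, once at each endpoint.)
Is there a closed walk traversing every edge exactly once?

No

Degrees: 1:4, 2:2, 3:2, 4:2, 5:3, 6:3, 7:2, 8:2
Vertices with odd degree: 5, 6. An Eulerian circuit requires all degrees even.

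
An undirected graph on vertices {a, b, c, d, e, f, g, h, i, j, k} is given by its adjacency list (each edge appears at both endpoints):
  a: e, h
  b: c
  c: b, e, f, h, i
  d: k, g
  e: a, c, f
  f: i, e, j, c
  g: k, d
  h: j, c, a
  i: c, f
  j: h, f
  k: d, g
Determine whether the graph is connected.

No

Component: {d, g, k}
Component: {a, b, c, e, f, h, i, j}
No edge joins these 2 groups, so the graph is disconnected.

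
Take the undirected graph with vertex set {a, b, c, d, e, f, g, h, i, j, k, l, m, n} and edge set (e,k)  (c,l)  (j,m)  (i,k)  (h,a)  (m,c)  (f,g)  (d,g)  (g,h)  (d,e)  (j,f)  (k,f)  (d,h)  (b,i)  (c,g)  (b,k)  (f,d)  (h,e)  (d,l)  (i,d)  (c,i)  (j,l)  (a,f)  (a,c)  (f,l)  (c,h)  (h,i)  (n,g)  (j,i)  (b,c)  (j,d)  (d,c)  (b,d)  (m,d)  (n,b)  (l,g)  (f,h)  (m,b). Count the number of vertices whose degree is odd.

Degrees: a:3, b:6, c:8, d:10, e:3, f:7, g:6, h:7, i:6, j:5, k:4, l:5, m:4, n:2
Odd-degree vertices: a, e, f, h, j, l.

6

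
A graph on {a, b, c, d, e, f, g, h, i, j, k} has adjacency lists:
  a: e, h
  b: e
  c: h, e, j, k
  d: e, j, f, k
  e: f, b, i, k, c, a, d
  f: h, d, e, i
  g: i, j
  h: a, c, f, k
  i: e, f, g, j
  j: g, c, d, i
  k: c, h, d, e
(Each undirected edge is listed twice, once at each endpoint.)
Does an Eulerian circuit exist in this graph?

No

Degrees: a:2, b:1, c:4, d:4, e:7, f:4, g:2, h:4, i:4, j:4, k:4
b, e have odd degree; an Eulerian circuit needs every degree to be even, so none exists.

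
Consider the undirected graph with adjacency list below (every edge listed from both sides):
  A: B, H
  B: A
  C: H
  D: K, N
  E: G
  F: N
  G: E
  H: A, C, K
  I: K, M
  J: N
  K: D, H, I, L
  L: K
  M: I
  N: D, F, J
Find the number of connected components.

2

Component: {E, G}
Component: {A, B, C, D, F, H, I, J, K, L, M, N}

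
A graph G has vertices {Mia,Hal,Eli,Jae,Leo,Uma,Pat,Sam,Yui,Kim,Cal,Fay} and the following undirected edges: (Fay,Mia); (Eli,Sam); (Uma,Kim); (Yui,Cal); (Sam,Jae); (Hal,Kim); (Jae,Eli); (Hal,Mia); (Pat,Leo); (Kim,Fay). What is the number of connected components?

Component: {Leo, Pat}
Component: {Yui, Cal}
Component: {Eli, Jae, Sam}
Component: {Mia, Hal, Uma, Kim, Fay}

4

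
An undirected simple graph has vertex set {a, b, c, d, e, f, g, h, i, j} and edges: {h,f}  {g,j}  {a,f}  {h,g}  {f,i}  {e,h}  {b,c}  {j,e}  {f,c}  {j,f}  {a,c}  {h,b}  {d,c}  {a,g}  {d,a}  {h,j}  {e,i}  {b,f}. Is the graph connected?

Yes

Starting from a and exploring outward reaches every vertex (a, f, d, g, c, h, j, i, b, e); the graph is connected.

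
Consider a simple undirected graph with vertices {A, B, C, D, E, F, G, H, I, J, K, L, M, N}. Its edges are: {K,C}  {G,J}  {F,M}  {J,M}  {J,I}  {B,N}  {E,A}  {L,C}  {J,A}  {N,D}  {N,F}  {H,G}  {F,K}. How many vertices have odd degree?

Degrees: A:2, B:1, C:2, D:1, E:1, F:3, G:2, H:1, I:1, J:4, K:2, L:1, M:2, N:3
Odd-degree vertices: B, D, E, F, H, I, L, N.

8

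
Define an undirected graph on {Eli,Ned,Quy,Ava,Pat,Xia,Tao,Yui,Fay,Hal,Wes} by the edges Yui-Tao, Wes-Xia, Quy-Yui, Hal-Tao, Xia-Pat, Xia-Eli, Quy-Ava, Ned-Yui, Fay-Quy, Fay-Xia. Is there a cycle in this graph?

No

The graph has 11 vertices, 10 edges, and 1 connected component.
A forest on 11 vertices with 1 component has exactly 10 edges, which matches — so no cycle.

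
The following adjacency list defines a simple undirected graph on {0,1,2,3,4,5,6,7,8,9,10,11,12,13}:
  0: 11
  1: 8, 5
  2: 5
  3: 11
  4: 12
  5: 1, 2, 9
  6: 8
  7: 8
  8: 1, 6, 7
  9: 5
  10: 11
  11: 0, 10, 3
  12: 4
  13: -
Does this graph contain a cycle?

The graph has 14 vertices, 10 edges, and 4 connected components.
Since 10 = 14 - 4, the graph is a forest and contains no cycle.

No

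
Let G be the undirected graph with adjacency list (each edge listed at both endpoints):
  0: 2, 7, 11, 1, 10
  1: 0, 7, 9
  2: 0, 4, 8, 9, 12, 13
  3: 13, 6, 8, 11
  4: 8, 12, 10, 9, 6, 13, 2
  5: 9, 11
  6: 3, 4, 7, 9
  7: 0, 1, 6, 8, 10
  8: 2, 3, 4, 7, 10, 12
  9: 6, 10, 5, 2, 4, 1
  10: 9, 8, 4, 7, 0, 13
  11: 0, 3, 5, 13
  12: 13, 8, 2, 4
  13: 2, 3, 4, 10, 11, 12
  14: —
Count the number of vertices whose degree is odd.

Degrees: 0:5, 1:3, 2:6, 3:4, 4:7, 5:2, 6:4, 7:5, 8:6, 9:6, 10:6, 11:4, 12:4, 13:6, 14:0
Odd-degree vertices: 0, 1, 4, 7.

4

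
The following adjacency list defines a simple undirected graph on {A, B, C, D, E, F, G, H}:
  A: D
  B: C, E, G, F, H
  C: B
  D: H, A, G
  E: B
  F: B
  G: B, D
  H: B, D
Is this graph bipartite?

Color {B, D} black and {A, C, E, F, G, H} white. No edge joins two same-colored vertices, so the graph is bipartite.

Yes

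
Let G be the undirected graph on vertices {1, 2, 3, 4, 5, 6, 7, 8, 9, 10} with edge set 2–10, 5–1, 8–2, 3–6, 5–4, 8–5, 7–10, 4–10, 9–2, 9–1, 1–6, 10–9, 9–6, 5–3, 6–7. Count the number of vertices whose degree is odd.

Degrees: 1:3, 2:3, 3:2, 4:2, 5:4, 6:4, 7:2, 8:2, 9:4, 10:4
Odd-degree vertices: 1, 2.

2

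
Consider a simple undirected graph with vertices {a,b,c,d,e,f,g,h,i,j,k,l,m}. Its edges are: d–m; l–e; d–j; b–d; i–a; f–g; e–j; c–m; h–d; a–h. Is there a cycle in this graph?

No

The graph has 13 vertices, 10 edges, and 3 connected components.
A forest on 13 vertices with 3 components has exactly 10 edges, which matches — so no cycle.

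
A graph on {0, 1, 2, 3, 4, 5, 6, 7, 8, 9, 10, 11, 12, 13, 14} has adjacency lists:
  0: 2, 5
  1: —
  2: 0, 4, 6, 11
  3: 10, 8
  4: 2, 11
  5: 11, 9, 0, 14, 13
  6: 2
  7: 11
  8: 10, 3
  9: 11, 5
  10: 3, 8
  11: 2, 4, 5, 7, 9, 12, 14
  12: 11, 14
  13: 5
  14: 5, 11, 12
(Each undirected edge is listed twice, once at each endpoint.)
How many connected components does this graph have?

Component: {1}
Component: {3, 8, 10}
Component: {0, 2, 4, 5, 6, 7, 9, 11, 12, 13, 14}

3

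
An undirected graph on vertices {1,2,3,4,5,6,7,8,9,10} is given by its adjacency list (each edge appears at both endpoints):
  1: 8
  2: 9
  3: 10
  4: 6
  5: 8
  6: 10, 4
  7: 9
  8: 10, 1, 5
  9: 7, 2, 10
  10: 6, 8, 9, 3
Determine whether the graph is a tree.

The graph has 10 vertices and 9 edges.
Connected and |E| = |V| - 1, which characterizes a tree.

Yes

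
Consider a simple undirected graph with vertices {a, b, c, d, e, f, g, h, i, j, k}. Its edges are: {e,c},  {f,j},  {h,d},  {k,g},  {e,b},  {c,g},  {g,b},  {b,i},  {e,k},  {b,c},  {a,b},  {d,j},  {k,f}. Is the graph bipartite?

The cycle b-c-g-b has length 3, which is odd, so the graph is not bipartite.

No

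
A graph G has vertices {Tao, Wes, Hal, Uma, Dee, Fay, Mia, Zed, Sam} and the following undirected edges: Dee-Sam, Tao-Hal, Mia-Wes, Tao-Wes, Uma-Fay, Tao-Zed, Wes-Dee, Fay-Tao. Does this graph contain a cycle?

No

|V| = 9, |E| = 8, number of components = 1.
Since 8 = 9 - 1, the graph is a forest and contains no cycle.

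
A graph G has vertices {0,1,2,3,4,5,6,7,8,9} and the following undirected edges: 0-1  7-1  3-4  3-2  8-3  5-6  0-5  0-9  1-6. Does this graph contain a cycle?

Yes

The graph has 10 vertices, 9 edges, and 2 connected components.
Since 9 > 10 - 2, a cycle must exist; for instance 0-1-6-5-0.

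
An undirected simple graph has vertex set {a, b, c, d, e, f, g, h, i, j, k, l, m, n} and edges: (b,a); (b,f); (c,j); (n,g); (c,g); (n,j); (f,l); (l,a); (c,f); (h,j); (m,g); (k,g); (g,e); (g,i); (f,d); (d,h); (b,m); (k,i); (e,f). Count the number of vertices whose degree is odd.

4

Degrees: a:2, b:3, c:3, d:2, e:2, f:5, g:6, h:2, i:2, j:3, k:2, l:2, m:2, n:2
Odd-degree vertices: b, c, f, j.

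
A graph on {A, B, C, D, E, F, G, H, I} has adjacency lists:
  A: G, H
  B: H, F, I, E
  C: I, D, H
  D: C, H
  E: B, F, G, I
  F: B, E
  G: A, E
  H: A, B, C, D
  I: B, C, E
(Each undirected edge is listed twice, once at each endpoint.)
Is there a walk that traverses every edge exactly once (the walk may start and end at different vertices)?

Degrees: A:2, B:4, C:3, D:2, E:4, F:2, G:2, H:4, I:3
Odd-degree vertices: C, I (2 total).
With 2 odd-degree vertices and all edges in one connected piece, an Eulerian trail exists (from C to I).

Yes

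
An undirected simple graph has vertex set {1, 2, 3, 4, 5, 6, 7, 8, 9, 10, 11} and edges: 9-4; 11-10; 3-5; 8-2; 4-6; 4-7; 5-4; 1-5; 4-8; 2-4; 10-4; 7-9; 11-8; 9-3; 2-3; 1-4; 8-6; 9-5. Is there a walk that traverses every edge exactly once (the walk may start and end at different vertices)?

Yes

Degrees: 1:2, 2:3, 3:3, 4:8, 5:4, 6:2, 7:2, 8:4, 9:4, 10:2, 11:2
Odd-degree vertices: 2, 3 (2 total).
With 2 odd-degree vertices and all edges in one connected piece, an Eulerian trail exists (from 2 to 3).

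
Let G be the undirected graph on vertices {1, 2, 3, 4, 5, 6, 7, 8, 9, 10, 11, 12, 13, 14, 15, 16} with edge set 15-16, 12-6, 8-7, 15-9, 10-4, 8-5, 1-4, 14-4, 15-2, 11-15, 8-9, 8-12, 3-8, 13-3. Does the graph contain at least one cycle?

The graph has 16 vertices, 14 edges, and 2 connected components.
A forest on 16 vertices with 2 components has exactly 14 edges, which matches — so no cycle.

No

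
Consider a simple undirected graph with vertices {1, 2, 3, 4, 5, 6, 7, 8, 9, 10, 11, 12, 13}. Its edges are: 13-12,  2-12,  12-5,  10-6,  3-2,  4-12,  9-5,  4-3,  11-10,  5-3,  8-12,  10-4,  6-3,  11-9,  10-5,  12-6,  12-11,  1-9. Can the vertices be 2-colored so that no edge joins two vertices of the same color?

Yes

A valid 2-coloring puts {3, 7, 9, 10, 12} on one side and {1, 2, 4, 5, 6, 8, 11, 13} on the other; every edge crosses between the two sides.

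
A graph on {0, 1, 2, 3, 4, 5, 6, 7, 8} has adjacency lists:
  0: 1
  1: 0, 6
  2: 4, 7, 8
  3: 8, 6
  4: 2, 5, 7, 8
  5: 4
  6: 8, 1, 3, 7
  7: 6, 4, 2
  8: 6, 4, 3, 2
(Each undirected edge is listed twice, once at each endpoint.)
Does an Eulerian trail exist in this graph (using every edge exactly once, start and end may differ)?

No

Degrees: 0:1, 1:2, 2:3, 3:2, 4:4, 5:1, 6:4, 7:3, 8:4
Odd-degree vertices: 0, 2, 5, 7 (4 total).
An Eulerian trail requires 0 or 2 odd-degree vertices; here there are 4.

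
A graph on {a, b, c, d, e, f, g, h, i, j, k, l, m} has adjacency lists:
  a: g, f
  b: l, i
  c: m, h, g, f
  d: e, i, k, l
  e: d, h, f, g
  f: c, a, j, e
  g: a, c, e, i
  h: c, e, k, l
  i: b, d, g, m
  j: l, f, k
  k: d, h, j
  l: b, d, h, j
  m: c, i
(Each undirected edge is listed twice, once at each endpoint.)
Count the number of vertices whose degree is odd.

2

Degrees: a:2, b:2, c:4, d:4, e:4, f:4, g:4, h:4, i:4, j:3, k:3, l:4, m:2
Odd-degree vertices: j, k.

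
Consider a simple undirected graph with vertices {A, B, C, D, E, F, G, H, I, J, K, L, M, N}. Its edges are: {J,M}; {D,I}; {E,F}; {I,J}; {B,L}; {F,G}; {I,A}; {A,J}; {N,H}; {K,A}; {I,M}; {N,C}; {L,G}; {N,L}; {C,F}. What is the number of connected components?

Component: {A, D, I, J, K, M}
Component: {B, C, E, F, G, H, L, N}

2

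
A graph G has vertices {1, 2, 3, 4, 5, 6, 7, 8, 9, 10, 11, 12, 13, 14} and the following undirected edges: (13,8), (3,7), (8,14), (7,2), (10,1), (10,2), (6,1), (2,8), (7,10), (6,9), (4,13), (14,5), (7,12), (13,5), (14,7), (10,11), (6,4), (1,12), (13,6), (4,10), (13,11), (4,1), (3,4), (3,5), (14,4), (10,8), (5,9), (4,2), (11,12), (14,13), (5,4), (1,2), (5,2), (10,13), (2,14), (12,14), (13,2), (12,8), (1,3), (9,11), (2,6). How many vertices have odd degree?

Degrees: 1:6, 2:9, 3:4, 4:8, 5:6, 6:5, 7:5, 8:5, 9:3, 10:7, 11:4, 12:5, 13:8, 14:7
Odd-degree vertices: 2, 6, 7, 8, 9, 10, 12, 14.

8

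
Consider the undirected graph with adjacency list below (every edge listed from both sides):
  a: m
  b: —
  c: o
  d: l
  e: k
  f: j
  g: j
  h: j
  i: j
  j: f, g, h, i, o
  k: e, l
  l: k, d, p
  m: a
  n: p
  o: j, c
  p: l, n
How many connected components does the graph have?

Component: {b}
Component: {a, m}
Component: {d, e, k, l, n, p}
Component: {c, f, g, h, i, j, o}

4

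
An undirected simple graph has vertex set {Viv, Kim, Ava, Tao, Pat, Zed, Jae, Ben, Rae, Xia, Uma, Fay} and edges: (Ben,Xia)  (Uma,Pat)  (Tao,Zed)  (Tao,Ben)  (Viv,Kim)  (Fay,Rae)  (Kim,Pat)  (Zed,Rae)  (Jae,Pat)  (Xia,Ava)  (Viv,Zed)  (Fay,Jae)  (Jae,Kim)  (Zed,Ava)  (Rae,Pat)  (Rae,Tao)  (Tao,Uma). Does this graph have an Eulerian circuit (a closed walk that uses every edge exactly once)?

Degrees: Viv:2, Kim:3, Ava:2, Tao:4, Pat:4, Zed:4, Jae:3, Ben:2, Rae:4, Xia:2, Uma:2, Fay:2
Vertices with odd degree: Kim, Jae. An Eulerian circuit requires all degrees even.

No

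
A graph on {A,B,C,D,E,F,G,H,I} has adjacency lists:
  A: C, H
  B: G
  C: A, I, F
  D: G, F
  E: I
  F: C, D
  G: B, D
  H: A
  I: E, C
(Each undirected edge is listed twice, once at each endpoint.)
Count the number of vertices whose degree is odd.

4

Degrees: A:2, B:1, C:3, D:2, E:1, F:2, G:2, H:1, I:2
Odd-degree vertices: B, C, E, H.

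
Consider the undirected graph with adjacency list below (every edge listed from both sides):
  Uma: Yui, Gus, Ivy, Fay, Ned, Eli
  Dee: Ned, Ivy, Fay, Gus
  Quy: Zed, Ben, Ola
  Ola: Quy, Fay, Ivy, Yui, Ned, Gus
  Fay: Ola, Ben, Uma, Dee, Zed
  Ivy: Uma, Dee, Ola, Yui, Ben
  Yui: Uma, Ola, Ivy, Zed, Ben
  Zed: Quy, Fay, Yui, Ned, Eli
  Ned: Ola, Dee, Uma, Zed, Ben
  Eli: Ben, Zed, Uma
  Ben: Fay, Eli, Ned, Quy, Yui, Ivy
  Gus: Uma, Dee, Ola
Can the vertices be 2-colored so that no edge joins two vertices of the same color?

No

The cycle Ivy-Yui-Ola-Ivy has length 3, which is odd, so the graph is not bipartite.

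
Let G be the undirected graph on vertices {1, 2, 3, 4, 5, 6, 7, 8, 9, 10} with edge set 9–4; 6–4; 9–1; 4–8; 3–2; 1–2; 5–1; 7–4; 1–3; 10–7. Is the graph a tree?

|V| = 10, |E| = 10.
A tree on 10 vertices has exactly 9 edges; this graph has 10, so it contains a cycle and is not a tree.

No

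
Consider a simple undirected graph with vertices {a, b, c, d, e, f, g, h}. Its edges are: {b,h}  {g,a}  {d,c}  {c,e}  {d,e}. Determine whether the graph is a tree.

No

The graph has 8 vertices and 5 edges.
It splits into 4 components, so it cannot be a tree.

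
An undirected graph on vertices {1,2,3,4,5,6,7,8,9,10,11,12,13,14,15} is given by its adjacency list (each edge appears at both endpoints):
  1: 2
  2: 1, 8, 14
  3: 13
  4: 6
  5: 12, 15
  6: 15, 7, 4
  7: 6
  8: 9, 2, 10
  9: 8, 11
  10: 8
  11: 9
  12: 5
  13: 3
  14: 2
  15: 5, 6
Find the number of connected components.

3

Component: {3, 13}
Component: {4, 5, 6, 7, 12, 15}
Component: {1, 2, 8, 9, 10, 11, 14}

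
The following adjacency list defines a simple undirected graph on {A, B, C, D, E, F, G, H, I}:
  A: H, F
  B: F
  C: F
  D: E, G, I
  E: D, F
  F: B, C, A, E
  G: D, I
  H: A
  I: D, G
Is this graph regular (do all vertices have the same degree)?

Degrees: A:2, B:1, C:1, D:3, E:2, F:4, G:2, H:1, I:2
Vertex B has degree 1 while F has degree 4, so the graph is not regular.

No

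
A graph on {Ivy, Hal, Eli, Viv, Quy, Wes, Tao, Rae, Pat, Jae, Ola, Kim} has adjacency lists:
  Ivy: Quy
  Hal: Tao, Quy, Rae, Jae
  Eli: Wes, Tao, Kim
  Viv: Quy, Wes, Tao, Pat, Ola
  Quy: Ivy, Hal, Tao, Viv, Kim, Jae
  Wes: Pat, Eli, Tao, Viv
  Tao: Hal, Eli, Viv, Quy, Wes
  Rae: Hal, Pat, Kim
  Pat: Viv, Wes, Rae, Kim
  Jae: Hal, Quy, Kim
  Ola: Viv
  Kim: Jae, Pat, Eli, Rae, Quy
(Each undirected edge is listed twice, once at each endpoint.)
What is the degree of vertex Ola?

1

Neighbors of Ola: Viv.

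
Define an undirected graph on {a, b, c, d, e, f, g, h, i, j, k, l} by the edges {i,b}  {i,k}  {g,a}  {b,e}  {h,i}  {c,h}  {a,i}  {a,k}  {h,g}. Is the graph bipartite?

No

a-i-k-a is an odd cycle (length 3), and a bipartite graph can contain only even cycles.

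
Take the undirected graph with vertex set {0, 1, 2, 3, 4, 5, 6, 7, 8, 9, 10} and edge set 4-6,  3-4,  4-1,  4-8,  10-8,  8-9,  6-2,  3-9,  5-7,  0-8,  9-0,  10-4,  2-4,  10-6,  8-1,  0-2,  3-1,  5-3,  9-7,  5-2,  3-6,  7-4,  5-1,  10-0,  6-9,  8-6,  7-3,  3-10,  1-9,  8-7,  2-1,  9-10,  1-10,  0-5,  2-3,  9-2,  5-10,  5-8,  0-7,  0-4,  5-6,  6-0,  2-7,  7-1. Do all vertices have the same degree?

Degrees: 0:8, 1:8, 2:8, 3:8, 4:8, 5:8, 6:8, 7:8, 8:8, 9:8, 10:8
Every vertex has degree 8, so the graph is 8-regular.

Yes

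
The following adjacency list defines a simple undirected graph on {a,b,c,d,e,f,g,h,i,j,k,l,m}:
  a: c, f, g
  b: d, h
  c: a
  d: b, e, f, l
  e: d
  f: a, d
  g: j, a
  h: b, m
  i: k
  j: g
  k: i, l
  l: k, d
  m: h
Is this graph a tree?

|V| = 13, |E| = 12.
It is connected with exactly 12 edges, hence acyclic — it is a tree.

Yes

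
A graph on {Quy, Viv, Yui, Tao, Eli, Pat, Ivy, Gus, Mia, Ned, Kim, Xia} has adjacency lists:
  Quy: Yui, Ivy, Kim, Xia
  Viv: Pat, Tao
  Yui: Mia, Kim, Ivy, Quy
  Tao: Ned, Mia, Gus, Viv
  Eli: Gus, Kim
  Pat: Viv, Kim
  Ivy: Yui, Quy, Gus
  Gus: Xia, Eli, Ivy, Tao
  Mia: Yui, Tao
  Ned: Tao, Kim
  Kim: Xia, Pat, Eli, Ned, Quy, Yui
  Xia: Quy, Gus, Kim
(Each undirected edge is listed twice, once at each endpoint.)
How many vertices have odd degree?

2

Degrees: Quy:4, Viv:2, Yui:4, Tao:4, Eli:2, Pat:2, Ivy:3, Gus:4, Mia:2, Ned:2, Kim:6, Xia:3
Odd-degree vertices: Ivy, Xia.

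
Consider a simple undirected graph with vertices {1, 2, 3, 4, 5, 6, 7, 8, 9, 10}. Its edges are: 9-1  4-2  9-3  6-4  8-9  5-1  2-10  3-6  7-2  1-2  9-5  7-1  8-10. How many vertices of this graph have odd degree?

0

Degrees: 1:4, 2:4, 3:2, 4:2, 5:2, 6:2, 7:2, 8:2, 9:4, 10:2
Odd-degree vertices: none.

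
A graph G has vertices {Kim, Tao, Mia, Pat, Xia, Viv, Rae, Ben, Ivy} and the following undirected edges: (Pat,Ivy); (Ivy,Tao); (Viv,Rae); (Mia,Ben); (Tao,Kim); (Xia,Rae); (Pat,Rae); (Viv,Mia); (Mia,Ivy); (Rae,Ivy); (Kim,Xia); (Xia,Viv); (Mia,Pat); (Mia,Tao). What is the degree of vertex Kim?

Neighbors of Kim: Tao, Xia.

2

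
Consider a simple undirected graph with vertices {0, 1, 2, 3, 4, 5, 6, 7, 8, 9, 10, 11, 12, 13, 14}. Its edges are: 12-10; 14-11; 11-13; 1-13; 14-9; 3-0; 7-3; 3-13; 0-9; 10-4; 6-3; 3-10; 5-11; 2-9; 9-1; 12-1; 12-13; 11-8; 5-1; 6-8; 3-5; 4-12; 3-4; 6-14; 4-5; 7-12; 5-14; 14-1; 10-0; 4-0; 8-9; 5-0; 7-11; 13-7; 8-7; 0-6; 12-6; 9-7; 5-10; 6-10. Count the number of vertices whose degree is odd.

Degrees: 0:6, 1:5, 2:1, 3:7, 4:5, 5:7, 6:6, 7:6, 8:4, 9:6, 10:6, 11:5, 12:6, 13:5, 14:5
Odd-degree vertices: 1, 2, 3, 4, 5, 11, 13, 14.

8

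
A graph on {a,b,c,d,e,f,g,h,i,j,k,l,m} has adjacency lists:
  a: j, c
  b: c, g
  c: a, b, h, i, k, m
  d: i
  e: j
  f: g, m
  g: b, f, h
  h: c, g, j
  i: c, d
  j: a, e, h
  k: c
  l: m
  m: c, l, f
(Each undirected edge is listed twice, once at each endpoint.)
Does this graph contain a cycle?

Yes

The graph has 13 vertices, 15 edges, and 1 connected component.
Since 15 > 13 - 1, a cycle must exist; for instance c-m-f-g-h-c.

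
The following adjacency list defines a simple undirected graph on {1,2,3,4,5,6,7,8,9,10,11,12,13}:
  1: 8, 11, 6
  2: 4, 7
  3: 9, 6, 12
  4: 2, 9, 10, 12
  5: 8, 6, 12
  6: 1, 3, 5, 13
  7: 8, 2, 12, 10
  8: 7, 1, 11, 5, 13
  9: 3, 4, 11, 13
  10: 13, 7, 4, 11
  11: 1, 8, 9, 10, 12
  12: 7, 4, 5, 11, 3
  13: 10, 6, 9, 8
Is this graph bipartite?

8-1-11-8 is an odd cycle (length 3), and a bipartite graph can contain only even cycles.

No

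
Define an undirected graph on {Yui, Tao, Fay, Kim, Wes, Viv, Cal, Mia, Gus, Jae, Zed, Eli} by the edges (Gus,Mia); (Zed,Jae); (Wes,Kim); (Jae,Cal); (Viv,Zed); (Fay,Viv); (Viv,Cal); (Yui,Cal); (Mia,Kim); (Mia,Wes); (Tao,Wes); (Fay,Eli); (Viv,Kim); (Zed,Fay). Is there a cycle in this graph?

The graph has 12 vertices, 14 edges, and 1 connected component.
Since 14 > 12 - 1, a cycle must exist; for instance Kim-Wes-Mia-Kim.

Yes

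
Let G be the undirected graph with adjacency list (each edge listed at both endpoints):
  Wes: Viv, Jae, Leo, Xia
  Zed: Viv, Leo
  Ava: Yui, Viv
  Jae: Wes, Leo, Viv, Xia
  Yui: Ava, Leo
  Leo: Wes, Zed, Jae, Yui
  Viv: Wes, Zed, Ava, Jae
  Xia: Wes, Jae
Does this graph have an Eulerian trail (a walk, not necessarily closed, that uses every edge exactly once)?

Degrees: Wes:4, Zed:2, Ava:2, Jae:4, Yui:2, Leo:4, Viv:4, Xia:2
Odd-degree vertices: none (0 total).
With 0 odd-degree vertices and all edges in one connected piece, an Eulerian trail exists.

Yes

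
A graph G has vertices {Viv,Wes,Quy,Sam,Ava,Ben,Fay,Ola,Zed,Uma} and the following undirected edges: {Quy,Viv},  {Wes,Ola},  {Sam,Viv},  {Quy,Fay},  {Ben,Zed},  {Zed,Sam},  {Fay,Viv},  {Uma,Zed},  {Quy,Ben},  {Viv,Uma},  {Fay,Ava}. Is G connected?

Component: {Wes, Ola}
Component: {Viv, Quy, Sam, Ava, Ben, Fay, Zed, Uma}
There are 2 separate components, so the graph is not connected.

No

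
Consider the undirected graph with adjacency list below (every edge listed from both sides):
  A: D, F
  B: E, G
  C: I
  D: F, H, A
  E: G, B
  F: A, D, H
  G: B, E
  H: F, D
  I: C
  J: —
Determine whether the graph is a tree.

No

The graph has 10 vertices and 9 edges.
It splits into 4 components, so it cannot be a tree.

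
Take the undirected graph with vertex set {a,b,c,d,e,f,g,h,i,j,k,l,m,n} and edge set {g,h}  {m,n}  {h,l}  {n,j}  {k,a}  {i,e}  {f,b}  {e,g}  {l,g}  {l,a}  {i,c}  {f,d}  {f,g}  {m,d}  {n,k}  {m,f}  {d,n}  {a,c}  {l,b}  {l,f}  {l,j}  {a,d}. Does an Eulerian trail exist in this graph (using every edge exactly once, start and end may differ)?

Degrees: a:4, b:2, c:2, d:4, e:2, f:5, g:4, h:2, i:2, j:2, k:2, l:6, m:3, n:4
Odd-degree vertices: f, m (2 total).
The non-isolated vertices are connected and exactly 2 have odd degree, so an Eulerian trail exists (from f to m).

Yes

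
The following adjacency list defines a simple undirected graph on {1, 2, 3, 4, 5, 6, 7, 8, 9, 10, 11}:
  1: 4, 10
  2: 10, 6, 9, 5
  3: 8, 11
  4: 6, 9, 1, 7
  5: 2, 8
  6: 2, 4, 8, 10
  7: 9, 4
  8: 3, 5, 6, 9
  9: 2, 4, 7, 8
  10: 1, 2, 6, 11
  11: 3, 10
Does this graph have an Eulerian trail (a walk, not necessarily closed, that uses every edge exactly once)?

Degrees: 1:2, 2:4, 3:2, 4:4, 5:2, 6:4, 7:2, 8:4, 9:4, 10:4, 11:2
Odd-degree vertices: none (0 total).
With 0 odd-degree vertices and all edges in one connected piece, an Eulerian trail exists.

Yes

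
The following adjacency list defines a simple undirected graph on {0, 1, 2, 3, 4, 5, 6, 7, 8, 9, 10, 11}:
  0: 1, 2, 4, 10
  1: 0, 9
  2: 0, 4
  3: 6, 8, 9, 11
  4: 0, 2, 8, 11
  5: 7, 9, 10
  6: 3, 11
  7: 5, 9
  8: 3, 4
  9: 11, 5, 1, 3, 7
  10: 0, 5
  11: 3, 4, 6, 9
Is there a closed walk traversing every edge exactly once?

Degrees: 0:4, 1:2, 2:2, 3:4, 4:4, 5:3, 6:2, 7:2, 8:2, 9:5, 10:2, 11:4
5, 9 have odd degree; an Eulerian circuit needs every degree to be even, so none exists.

No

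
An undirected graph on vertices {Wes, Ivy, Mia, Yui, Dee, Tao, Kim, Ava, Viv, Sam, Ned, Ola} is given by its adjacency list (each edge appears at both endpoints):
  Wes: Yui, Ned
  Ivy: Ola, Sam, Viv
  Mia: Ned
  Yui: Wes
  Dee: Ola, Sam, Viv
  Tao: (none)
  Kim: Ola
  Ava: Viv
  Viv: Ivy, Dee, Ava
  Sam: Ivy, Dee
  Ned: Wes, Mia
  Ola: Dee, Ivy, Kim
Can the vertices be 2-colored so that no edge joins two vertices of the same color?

Yes

Partition the vertices as {Yui, Tao, Viv, Sam, Ned, Ola} vs {Wes, Ivy, Mia, Dee, Kim, Ava}. Each listed edge has one endpoint in each part, so the graph is bipartite.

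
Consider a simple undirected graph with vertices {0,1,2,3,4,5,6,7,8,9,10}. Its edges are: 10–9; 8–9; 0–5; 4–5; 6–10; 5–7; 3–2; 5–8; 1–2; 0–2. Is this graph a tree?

Yes

The graph has 11 vertices and 10 edges.
Connected and |E| = |V| - 1, which characterizes a tree.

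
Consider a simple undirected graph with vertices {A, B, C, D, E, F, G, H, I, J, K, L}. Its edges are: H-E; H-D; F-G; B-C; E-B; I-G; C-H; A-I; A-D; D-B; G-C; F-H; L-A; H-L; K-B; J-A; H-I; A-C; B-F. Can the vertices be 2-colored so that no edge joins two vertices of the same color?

A valid 2-coloring puts {C, D, E, F, I, J, K, L} on one side and {A, B, G, H} on the other; every edge crosses between the two sides.

Yes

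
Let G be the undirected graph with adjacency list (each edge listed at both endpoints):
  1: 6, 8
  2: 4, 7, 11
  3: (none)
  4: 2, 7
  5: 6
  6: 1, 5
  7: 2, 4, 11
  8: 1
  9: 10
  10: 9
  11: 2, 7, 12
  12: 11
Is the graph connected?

No

Component: {3}
Component: {9, 10}
Component: {1, 5, 6, 8}
Component: {2, 4, 7, 11, 12}
No edge joins these 4 groups, so the graph is disconnected.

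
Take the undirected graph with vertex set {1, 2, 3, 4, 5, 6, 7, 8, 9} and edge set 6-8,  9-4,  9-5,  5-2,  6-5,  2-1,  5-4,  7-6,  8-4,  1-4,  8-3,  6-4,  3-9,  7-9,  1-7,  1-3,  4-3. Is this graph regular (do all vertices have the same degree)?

Degrees: 1:4, 2:2, 3:4, 4:6, 5:4, 6:4, 7:3, 8:3, 9:4
Vertex 2 has degree 2 while 4 has degree 6, so the graph is not regular.

No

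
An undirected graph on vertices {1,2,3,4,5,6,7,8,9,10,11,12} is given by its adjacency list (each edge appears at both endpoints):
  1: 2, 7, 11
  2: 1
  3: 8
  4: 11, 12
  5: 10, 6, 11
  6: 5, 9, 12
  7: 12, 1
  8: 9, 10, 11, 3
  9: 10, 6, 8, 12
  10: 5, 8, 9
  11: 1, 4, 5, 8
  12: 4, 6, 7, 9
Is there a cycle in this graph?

Yes

|V| = 12, |E| = 17, number of components = 1.
One cycle is 12-6-5-11-4-12.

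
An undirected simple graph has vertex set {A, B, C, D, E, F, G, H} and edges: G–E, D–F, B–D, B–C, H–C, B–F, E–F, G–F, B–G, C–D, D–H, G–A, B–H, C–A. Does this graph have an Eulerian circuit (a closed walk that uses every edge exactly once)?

Degrees: A:2, B:5, C:4, D:4, E:2, F:4, G:4, H:3
B, H have odd degree; an Eulerian circuit needs every degree to be even, so none exists.

No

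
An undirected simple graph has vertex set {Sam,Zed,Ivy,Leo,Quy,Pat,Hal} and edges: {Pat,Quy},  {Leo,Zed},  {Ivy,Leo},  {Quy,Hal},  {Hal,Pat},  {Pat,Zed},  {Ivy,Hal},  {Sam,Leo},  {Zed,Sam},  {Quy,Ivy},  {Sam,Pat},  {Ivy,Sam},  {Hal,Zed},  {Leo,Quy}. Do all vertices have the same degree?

Yes

Degrees: Sam:4, Zed:4, Ivy:4, Leo:4, Quy:4, Pat:4, Hal:4
All degrees equal 4; the graph is regular.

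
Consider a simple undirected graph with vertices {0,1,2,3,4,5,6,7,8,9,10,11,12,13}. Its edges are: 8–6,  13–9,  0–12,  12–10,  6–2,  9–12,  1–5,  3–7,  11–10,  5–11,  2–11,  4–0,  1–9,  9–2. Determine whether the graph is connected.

No

Component: {3, 7}
Component: {0, 1, 2, 4, 5, 6, 8, 9, 10, 11, 12, 13}
No edge joins these 2 groups, so the graph is disconnected.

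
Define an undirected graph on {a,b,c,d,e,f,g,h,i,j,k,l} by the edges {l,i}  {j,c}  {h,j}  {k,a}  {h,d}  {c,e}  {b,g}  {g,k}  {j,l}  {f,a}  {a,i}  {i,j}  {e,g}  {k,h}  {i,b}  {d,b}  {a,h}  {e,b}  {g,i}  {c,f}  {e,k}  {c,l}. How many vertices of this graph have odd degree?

Degrees: a:4, b:4, c:4, d:2, e:4, f:2, g:4, h:4, i:5, j:4, k:4, l:3
Odd-degree vertices: i, l.

2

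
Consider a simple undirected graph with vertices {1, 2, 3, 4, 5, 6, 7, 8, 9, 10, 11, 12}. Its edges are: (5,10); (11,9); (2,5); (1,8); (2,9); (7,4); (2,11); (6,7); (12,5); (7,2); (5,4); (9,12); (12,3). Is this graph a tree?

|V| = 12, |E| = 13.
It splits into 2 components, so it cannot be a tree.

No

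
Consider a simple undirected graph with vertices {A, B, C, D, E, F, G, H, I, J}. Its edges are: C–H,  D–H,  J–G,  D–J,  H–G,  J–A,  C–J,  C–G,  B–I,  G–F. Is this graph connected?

Component: {E}
Component: {B, I}
Component: {A, C, D, F, G, H, J}
There are 3 separate components, so the graph is not connected.

No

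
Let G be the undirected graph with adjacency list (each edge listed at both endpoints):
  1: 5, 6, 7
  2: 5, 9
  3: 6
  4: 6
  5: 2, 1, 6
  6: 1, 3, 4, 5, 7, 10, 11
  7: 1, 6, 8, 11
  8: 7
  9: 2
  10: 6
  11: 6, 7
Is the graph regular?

Degrees: 1:3, 2:2, 3:1, 4:1, 5:3, 6:7, 7:4, 8:1, 9:1, 10:1, 11:2
Vertex 3 has degree 1 while 6 has degree 7, so the graph is not regular.

No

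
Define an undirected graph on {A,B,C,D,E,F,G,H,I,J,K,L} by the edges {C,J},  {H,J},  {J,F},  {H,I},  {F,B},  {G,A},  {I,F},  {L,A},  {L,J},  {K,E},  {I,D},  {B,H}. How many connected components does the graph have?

2

Component: {E, K}
Component: {A, B, C, D, F, G, H, I, J, L}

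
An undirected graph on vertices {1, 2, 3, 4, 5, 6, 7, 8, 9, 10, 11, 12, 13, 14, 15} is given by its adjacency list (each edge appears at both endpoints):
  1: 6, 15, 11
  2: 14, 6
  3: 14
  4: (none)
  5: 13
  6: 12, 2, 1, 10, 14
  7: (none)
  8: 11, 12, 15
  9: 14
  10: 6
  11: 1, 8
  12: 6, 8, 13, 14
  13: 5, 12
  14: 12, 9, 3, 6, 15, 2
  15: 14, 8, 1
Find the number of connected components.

3

Component: {4}
Component: {7}
Component: {1, 2, 3, 5, 6, 8, 9, 10, 11, 12, 13, 14, 15}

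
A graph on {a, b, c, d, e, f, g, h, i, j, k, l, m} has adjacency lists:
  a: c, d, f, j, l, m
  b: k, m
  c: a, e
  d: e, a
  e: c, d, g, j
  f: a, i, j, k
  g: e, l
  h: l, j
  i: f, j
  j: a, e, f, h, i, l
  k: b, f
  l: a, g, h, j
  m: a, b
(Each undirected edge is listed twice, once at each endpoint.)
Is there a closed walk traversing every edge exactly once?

Yes

Degrees: a:6, b:2, c:2, d:2, e:4, f:4, g:2, h:2, i:2, j:6, k:2, l:4, m:2
Every vertex has even degree and the edges form a single connected piece, so an Eulerian circuit exists.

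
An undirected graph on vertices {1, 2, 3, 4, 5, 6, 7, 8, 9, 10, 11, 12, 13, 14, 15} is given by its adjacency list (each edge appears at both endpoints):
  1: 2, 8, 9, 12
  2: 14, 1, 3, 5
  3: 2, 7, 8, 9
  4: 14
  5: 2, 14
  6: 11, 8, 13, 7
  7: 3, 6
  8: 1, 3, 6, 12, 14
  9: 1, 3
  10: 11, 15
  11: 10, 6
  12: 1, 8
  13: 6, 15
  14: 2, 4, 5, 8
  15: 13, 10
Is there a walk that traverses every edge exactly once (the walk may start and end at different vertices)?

Yes

Degrees: 1:4, 2:4, 3:4, 4:1, 5:2, 6:4, 7:2, 8:5, 9:2, 10:2, 11:2, 12:2, 13:2, 14:4, 15:2
Odd-degree vertices: 4, 8 (2 total).
The non-isolated vertices are connected and exactly 2 have odd degree, so an Eulerian trail exists (from 4 to 8).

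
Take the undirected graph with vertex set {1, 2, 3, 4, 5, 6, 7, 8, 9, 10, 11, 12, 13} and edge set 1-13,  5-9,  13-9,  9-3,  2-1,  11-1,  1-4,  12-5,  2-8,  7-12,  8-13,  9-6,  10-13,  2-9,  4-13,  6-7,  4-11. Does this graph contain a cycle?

Yes

|V| = 13, |E| = 17, number of components = 1.
One cycle is 9-5-12-7-6-9.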